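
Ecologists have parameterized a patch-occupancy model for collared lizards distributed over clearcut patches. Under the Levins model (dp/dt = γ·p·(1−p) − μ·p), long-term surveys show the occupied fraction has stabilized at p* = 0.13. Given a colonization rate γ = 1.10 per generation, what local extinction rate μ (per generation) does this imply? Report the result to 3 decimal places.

0.957

At equilibrium γ(1−p*) = μ.
μ = 1.10 × (1 − 0.13) = 1.10 × 0.8700 = 0.9570.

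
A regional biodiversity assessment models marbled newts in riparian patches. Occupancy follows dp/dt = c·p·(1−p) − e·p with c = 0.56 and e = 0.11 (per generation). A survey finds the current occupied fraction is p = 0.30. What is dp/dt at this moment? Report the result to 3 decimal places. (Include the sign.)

Colonization term: c·p·(1−p) = 0.56×0.30×0.7000 = 0.11760.
Extinction term: e·p = 0.03300.
dp/dt = 0.11760 − 0.03300 = 0.08460.

0.085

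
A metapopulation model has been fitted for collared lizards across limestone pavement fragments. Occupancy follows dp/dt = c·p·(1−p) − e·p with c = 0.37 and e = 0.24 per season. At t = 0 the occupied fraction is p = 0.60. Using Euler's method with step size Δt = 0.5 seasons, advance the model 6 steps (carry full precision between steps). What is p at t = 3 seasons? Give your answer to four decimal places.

Update rule: p ← p + [c·p·(1−p) − e·p]·Δt with Δt = 0.5.
t = 0.5: p = 0.60000 + (-0.02760) = 0.57240
t = 1: p = 0.57240 + (-0.02341) = 0.54899
t = 1.5: p = 0.54899 + (-0.02007) = 0.52892
t = 2: p = 0.52892 + (-0.01738) = 0.51154
t = 2.5: p = 0.51154 + (-0.01516) = 0.49638
t = 3: p = 0.49638 + (-0.01332) = 0.48307

0.4831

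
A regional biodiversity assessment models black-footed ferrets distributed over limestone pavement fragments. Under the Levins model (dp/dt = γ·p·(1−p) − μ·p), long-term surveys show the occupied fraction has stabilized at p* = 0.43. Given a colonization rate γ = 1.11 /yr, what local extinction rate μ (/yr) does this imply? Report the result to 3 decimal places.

0.633

At equilibrium γ(1−p*) = μ.
μ = 1.11 × (1 − 0.43) = 1.11 × 0.5700 = 0.6327.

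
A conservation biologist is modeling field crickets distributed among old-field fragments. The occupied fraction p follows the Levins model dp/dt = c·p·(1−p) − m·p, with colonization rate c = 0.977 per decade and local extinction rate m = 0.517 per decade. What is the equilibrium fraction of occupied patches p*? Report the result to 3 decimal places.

Setting dp/dt = 0 and dividing through by p* gives c·(1−p*) = m.
So p* = 1 − m/c = 1 − 0.517/0.977 = 1 − 0.5292 = 0.4708.

0.471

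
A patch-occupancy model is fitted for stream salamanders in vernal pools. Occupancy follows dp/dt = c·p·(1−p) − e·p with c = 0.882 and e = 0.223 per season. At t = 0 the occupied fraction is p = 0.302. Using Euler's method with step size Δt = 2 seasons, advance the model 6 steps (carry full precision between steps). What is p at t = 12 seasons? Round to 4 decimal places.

Update rule: p ← p + [c·p·(1−p) − e·p]·Δt with Δt = 2.
p: 0.30200 → 0.53915  (Δp = +0.23715)
p: 0.53915 → 0.73699  (Δp = +0.19783)
p: 0.73699 → 0.75022  (Δp = +0.01323)
p: 0.75022 → 0.74618  (Δp = -0.00404)
p: 0.74618 → 0.74748  (Δp = +0.00130)
p: 0.74748 → 0.74707  (Δp = -0.00041)

0.7471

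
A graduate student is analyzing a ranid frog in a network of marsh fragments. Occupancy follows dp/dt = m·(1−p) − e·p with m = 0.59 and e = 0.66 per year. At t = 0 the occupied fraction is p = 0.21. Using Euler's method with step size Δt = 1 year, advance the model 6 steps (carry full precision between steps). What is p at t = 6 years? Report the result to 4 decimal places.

Update rule: p ← p + [m·(1−p) − e·p]·Δt with Δt = 1.
  1  |  dp/dt·Δt = +0.327500  |  p_1 = 0.537500
  2  |  dp/dt·Δt = -0.081875  |  p_2 = 0.455625
  3  |  dp/dt·Δt = +0.020469  |  p_3 = 0.476094
  4  |  dp/dt·Δt = -0.005117  |  p_4 = 0.470977
  5  |  dp/dt·Δt = +0.001279  |  p_5 = 0.472256
  6  |  dp/dt·Δt = -0.000320  |  p_6 = 0.471936

0.4719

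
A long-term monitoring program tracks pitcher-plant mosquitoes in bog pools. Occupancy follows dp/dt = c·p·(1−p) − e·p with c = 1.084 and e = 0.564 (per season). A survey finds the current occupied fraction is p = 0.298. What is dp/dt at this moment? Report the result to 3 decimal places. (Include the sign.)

0.059

Colonization term: c·p·(1−p) = 1.084×0.298×0.7020 = 0.22677.
Extinction term: e·p = 0.16807.
dp/dt = 0.22677 − 0.16807 = 0.05870.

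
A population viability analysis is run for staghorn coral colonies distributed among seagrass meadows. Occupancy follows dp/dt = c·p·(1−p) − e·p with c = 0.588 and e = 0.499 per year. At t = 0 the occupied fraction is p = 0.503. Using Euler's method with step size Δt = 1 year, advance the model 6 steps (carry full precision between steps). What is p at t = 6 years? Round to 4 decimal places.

Update rule: p ← p + [c·p·(1−p) − e·p]·Δt with Δt = 1.
p: 0.50300 → 0.39900  (Δp = -0.10400)
p: 0.39900 → 0.34090  (Δp = -0.05810)
p: 0.34090 → 0.30291  (Δp = -0.03799)
p: 0.30291 → 0.27591  (Δp = -0.02699)
p: 0.27591 → 0.25571  (Δp = -0.02021)
p: 0.25571 → 0.24002  (Δp = -0.01569)

0.2400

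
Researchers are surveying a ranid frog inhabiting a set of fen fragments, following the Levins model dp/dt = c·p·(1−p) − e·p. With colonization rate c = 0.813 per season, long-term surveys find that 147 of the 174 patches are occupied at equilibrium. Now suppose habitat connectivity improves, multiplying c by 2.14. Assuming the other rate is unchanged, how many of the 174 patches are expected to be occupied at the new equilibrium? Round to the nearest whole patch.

161

Observed p* = 147/174 = 0.84483.
Balance c(1−p*) = e gives e = 0.813×(1 − 0.84483) = 0.12615.
New p* = 1 − e/c = 1 − 0.12615/1.73982 = 0.92749.
Expected occupied = 174 × 0.92749 = 161.38 ≈ 161.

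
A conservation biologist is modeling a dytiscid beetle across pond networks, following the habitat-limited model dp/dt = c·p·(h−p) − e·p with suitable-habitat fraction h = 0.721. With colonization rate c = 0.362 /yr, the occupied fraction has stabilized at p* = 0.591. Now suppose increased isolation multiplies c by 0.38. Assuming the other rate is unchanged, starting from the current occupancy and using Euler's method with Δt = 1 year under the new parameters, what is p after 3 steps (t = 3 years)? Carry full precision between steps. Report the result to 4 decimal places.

0.5446

Balance c(h−p*) = e gives e = 0.362×(0.721 − 0.59100) = 0.04706.
Starting from p₀ = 0.59100; update p ← p + (dp/dt)·Δt with the new parameters.
t = 1: p = 0.59100 + (-0.01724) = 0.57376
t = 2: p = 0.57376 + (-0.01538) = 0.55838
t = 3: p = 0.55838 + (-0.01379) = 0.54459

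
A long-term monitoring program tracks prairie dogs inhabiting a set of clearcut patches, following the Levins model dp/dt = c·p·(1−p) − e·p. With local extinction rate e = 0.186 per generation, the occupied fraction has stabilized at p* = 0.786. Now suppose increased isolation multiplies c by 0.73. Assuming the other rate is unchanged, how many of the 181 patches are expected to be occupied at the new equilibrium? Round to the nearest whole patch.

128

Balance c(1−p*) = e gives c = e/(1 − 0.78600) = 0.186/0.21400 = 0.86916.
New p* = 1 − e/c = 1 − 0.18600/0.63449 = 0.70685.
Expected occupied = 181 × 0.70685 = 127.94 ≈ 128.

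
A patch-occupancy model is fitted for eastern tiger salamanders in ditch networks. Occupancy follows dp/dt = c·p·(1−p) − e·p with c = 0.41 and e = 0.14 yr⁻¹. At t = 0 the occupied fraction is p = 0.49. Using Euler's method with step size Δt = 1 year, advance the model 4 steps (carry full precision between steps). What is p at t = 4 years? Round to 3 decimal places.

Update rule: p ← p + [c·p·(1−p) − e·p]·Δt with Δt = 1.
p: 0.49000 → 0.52386  (Δp = +0.03386)
p: 0.52386 → 0.55279  (Δp = +0.02893)
p: 0.55279 → 0.57675  (Δp = +0.02397)
p: 0.57675 → 0.59609  (Δp = +0.01934)

0.596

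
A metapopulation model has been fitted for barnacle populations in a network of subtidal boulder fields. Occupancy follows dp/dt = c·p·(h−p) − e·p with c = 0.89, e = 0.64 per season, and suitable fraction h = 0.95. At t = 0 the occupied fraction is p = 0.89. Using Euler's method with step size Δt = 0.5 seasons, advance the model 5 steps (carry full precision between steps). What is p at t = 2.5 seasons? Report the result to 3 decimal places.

0.375

Update rule: p ← p + [c·p·(h−p) − e·p]·Δt with Δt = 0.5.
p: 0.89000 → 0.62896  (Δp = -0.26104)
p: 0.62896 → 0.51755  (Δp = -0.11141)
p: 0.51755 → 0.45153  (Δp = -0.06602)
p: 0.45153 → 0.40720  (Δp = -0.04433)
p: 0.40720 → 0.37525  (Δp = -0.03195)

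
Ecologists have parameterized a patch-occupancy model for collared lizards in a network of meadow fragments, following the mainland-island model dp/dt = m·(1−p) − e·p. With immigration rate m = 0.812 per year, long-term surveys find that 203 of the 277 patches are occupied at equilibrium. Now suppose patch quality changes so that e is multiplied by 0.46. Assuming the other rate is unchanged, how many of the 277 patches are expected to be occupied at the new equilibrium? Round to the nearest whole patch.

237

Observed p* = 203/277 = 0.73285.
Balance m(1−p*) = e·p* gives e = m(1−p*)/p* = 0.812×0.26715/0.73285 = 0.29600.
New p* = m/(m+e) = 0.81200/(0.81200+0.13616) = 0.85640.
Expected occupied = 277 × 0.85640 = 237.22 ≈ 237.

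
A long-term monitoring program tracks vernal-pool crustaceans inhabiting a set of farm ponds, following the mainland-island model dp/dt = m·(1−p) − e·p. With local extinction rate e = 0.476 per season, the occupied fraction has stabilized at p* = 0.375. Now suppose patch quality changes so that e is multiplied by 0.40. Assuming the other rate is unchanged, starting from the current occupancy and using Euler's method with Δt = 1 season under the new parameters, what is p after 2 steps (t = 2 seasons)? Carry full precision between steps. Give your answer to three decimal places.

0.538

Balance m(1−p*) = e·p* gives m = e·p*/(1−p*) = 0.476×0.37500/0.62500 = 0.28560.
Starting from p₀ = 0.37500; update p ← p + (dp/dt)·Δt with the new parameters.
step 1: Δp = +0.10710, p = 0.48210
step 2: Δp = +0.05612, p = 0.53822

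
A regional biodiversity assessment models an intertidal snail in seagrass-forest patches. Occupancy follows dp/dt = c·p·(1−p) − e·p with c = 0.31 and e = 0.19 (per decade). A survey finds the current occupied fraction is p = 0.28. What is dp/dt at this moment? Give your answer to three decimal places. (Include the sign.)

Colonization term: c·p·(1−p) = 0.31×0.28×0.7200 = 0.06250.
Extinction term: e·p = 0.05320.
dp/dt = 0.06250 − 0.05320 = 0.00930.

0.009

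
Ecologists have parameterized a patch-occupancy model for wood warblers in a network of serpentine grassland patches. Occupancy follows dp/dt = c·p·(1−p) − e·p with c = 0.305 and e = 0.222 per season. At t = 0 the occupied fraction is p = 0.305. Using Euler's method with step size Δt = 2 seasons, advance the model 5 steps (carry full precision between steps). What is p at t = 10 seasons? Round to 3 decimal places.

Update rule: p ← p + [c·p·(1−p) − e·p]·Δt with Δt = 2.
step 1: Δp = -0.00612, p = 0.29888
step 2: Δp = -0.00488, p = 0.29401
step 3: Δp = -0.00392, p = 0.29008
step 4: Δp = -0.00318, p = 0.28691
step 5: Δp = -0.00259, p = 0.28432

0.284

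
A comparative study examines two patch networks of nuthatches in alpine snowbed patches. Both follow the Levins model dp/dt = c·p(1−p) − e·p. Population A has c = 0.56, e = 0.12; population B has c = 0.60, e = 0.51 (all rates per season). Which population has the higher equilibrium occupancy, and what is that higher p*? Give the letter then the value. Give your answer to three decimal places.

A, 0.786

A: p*_A = 1 − 0.12/0.56 = 0.7857.
B: p*_B = 1 − 0.51/0.60 = 0.1500.
A is higher at 0.7857.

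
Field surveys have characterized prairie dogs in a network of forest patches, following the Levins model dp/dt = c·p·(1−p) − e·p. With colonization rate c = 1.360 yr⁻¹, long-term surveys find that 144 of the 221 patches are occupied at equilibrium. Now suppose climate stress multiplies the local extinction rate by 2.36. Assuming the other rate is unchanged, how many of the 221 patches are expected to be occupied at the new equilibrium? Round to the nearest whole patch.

Observed p* = 144/221 = 0.65158.
Balance c(1−p*) = e gives e = 1.360×(1 − 0.65158) = 0.47385.
New p* = 1 − e/c = 1 − 1.11829/1.36000 = 0.17773.
Expected occupied = 221 × 0.17773 = 39.28 ≈ 39.

39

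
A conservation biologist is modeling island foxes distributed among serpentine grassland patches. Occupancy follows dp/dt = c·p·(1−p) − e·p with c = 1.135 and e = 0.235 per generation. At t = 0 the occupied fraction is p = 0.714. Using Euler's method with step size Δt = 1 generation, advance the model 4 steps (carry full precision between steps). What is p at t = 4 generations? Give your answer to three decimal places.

Update rule: p ← p + [c·p·(1−p) − e·p]·Δt with Δt = 1.
p: 0.71400 → 0.77798  (Δp = +0.06398)
p: 0.77798 → 0.79120  (Δp = +0.01322)
p: 0.79120 → 0.79277  (Δp = +0.00157)
p: 0.79277 → 0.79293  (Δp = +0.00016)

0.793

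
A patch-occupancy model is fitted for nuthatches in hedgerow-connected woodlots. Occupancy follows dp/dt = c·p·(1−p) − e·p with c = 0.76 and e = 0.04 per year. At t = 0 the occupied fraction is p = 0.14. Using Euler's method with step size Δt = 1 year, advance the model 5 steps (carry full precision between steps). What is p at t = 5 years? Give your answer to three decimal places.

0.817

Update rule: p ← p + [c·p·(1−p) − e·p]·Δt with Δt = 1.
step 1: Δp = +0.08590, p = 0.22590
step 2: Δp = +0.12387, p = 0.34977
step 3: Δp = +0.15886, p = 0.50863
step 4: Δp = +0.16960, p = 0.67823
step 5: Δp = +0.13873, p = 0.81696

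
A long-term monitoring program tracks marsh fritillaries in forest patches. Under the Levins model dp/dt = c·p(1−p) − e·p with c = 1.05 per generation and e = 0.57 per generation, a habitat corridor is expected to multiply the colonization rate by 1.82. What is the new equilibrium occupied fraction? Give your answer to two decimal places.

Before: p* = 1 − 0.57/1.05 = 0.4571.
After the change, c = 1.911, e = 0.57, so p* = 1 − 0.57/1.911 = 0.7017.

0.70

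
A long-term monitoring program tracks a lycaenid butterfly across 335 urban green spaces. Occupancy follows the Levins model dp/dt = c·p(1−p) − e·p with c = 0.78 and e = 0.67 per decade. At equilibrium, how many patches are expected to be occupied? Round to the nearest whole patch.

p* = 1 − e/c = 1 − 0.67/0.78 = 0.1410.
Expected occupied patches = N × p* = 335 × 0.1410 = 47.24 ≈ 47.

47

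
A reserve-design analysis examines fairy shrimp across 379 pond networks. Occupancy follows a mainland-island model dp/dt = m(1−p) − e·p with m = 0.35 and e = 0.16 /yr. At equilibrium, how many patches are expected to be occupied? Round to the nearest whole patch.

p* = m/(m+e) = 0.35/0.5100 = 0.6863.
Expected occupied patches = N × p* = 379 × 0.6863 = 260.10 ≈ 260.

260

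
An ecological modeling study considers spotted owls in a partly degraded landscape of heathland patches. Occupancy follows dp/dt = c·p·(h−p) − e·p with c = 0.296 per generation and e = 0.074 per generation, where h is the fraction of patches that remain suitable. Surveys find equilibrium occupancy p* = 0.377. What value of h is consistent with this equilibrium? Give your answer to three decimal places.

At equilibrium c(h−p*) = e, so h = p* + e/c.
h = 0.377 + 0.074/0.296 = 0.377 + 0.2500 = 0.6270.

0.627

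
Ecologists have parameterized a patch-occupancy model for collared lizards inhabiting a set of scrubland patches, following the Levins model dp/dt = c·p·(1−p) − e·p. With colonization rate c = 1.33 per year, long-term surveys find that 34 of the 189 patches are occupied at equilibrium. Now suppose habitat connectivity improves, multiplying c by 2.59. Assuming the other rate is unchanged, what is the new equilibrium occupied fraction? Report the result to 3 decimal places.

0.683

Observed p* = 34/189 = 0.17989.
Balance c(1−p*) = e gives e = 1.33×(1 − 0.17989) = 1.09075.
New p* = 1 − e/c = 1 − 1.09075/3.44470 = 0.68335.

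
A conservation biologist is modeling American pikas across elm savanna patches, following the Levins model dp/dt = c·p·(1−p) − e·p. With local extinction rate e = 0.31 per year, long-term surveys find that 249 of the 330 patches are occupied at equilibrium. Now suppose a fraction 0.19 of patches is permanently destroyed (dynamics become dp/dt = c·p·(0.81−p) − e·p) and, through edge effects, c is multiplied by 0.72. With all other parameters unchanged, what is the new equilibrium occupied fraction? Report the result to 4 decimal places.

0.4691

Observed p* = 249/330 = 0.75455.
Balance c(1−p*) = e gives c = e/(1 − 0.75455) = 0.31/0.24545 = 1.26299.
New p* = 0.81 − e/c = 0.81 − 0.31000/0.90935 = 0.46910.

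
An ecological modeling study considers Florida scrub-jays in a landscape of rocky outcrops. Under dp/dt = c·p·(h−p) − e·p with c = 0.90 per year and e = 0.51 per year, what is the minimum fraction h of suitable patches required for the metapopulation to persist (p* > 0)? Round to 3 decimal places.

p* = h − e/c is positive only when h > e/c.
h_min = e/c = 0.51/0.90 = 0.5667.

0.567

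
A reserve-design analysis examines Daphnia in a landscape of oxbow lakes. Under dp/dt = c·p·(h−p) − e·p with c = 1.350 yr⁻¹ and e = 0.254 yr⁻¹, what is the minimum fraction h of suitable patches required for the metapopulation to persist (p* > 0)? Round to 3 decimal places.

0.188

p* = h − e/c is positive only when h > e/c.
h_min = e/c = 0.254/1.350 = 0.1881.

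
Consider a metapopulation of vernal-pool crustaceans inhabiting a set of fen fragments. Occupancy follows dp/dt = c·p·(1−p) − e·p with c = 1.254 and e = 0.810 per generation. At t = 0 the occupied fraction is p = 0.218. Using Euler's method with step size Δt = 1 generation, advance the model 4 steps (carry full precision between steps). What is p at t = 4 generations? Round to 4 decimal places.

Update rule: p ← p + [c·p·(1−p) − e·p]·Δt with Δt = 1.
t = 1: p = 0.21800 + (+0.03720) = 0.25520
t = 2: p = 0.25520 + (+0.03164) = 0.28684
t = 3: p = 0.28684 + (+0.02418) = 0.31102
t = 4: p = 0.31102 + (+0.01679) = 0.32781

0.3278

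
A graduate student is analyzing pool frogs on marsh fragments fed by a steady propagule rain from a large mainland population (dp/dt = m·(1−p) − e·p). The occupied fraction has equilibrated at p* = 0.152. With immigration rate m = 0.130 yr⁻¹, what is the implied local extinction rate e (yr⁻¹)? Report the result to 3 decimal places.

0.725

At equilibrium m(1−p*) = e·p*, so e = m(1−p*)/p*.
e = 0.130 × 0.8480 / 0.152 = 0.7253.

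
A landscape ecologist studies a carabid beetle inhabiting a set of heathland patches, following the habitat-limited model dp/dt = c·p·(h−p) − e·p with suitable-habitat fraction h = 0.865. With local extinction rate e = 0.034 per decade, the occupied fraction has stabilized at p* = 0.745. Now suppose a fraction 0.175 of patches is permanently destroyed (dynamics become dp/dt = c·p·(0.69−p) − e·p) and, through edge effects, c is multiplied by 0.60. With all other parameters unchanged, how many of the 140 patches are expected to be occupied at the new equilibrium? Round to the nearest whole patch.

Balance c(h−p*) = e gives c = e/(0.865 − 0.74500) = 0.034/0.12000 = 0.28333.
New p* = 0.69 − e/c = 0.69 − 0.03400/0.17000 = 0.49000.
Expected occupied = 140 × 0.49000 = 68.60 ≈ 69.

69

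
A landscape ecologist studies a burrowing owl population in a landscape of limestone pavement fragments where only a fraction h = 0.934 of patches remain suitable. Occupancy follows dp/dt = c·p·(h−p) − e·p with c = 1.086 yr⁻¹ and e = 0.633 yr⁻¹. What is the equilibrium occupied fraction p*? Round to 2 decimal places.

0.35

Setting dp/dt = 0 and dividing by p* gives c·(h−p*) = e.
So p* = h − e/c = 0.934 − 0.633/1.086 = 0.934 − 0.5829 = 0.3511.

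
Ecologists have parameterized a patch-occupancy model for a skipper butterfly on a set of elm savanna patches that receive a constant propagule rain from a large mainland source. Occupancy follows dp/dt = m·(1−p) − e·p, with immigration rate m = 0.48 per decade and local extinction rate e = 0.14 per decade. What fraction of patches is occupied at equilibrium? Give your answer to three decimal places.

0.774

At equilibrium the propagule rain into empty patches balances local extinction: m(1−p*) = e·p*.
p* = m/(m+e) = 0.48/(0.48+0.14) = 0.48/0.6200 = 0.7742.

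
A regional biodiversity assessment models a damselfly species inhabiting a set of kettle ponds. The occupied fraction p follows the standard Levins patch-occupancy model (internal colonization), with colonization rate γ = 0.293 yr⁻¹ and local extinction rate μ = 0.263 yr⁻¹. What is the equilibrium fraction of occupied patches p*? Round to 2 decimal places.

0.10

At equilibrium, colonization balances extinction: γ·p*·(1−p*) = μ·p*.
So p* = 1 − μ/γ = 1 − 0.263/0.293 = 1 − 0.8976 = 0.1024.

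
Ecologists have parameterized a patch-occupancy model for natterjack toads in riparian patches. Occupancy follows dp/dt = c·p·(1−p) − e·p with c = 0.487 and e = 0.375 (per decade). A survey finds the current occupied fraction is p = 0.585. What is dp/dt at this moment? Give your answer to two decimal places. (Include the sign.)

-0.10

Colonization term: c·p·(1−p) = 0.487×0.585×0.4150 = 0.11823.
Extinction term: e·p = 0.21937.
dp/dt = 0.11823 − 0.21937 = -0.10114.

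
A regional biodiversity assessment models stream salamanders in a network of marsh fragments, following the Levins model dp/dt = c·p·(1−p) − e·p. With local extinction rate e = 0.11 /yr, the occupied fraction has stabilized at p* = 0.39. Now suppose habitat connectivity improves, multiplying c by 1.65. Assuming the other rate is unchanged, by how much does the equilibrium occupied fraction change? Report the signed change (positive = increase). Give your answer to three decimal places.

0.240

Balance c(1−p*) = e gives c = e/(1 − 0.39000) = 0.11/0.61000 = 0.18033.
New p* = 1 − e/c = 1 − 0.11000/0.29754 = 0.63030.
Δp* = 0.63030 − 0.39000 = +0.24030.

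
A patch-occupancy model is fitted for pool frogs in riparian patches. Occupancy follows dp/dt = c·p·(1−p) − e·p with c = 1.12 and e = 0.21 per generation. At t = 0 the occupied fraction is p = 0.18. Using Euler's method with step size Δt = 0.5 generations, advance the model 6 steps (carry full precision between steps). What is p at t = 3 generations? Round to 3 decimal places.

0.663

Update rule: p ← p + [c·p·(1−p) − e·p]·Δt with Δt = 0.5.
t = 0.5: p = 0.18000 + (+0.06376) = 0.24376
t = 1: p = 0.24376 + (+0.07764) = 0.32139
t = 1.5: p = 0.32139 + (+0.08839) = 0.40978
t = 2: p = 0.40978 + (+0.09241) = 0.50220
t = 2.5: p = 0.50220 + (+0.08727) = 0.58946
t = 3: p = 0.58946 + (+0.07362) = 0.66309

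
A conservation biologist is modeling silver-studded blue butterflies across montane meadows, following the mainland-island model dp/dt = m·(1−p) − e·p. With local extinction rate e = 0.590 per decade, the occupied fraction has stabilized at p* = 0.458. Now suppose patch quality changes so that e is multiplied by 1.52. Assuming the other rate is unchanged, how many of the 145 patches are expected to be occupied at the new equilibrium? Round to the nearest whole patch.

Balance m(1−p*) = e·p* gives m = e·p*/(1−p*) = 0.590×0.45800/0.54200 = 0.49856.
New p* = m/(m+e) = 0.49856/(0.49856+0.89680) = 0.35730.
Expected occupied = 145 × 0.35730 = 51.81 ≈ 52.

52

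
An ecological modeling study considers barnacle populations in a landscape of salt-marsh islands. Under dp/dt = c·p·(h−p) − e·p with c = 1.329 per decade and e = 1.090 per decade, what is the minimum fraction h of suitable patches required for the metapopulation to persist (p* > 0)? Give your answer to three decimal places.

p* = h − e/c is positive only when h > e/c.
h_min = e/c = 1.090/1.329 = 0.8202.

0.820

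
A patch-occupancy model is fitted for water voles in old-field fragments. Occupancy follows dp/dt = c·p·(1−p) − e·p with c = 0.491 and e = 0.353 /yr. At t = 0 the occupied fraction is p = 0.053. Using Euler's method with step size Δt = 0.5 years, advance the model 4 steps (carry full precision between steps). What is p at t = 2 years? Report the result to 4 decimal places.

0.0656

Update rule: p ← p + [c·p·(1−p) − e·p]·Δt with Δt = 0.5.
p: 0.05300 → 0.05597  (Δp = +0.00297)
p: 0.05597 → 0.05906  (Δp = +0.00309)
p: 0.05906 → 0.06228  (Δp = +0.00322)
p: 0.06228 → 0.06562  (Δp = +0.00335)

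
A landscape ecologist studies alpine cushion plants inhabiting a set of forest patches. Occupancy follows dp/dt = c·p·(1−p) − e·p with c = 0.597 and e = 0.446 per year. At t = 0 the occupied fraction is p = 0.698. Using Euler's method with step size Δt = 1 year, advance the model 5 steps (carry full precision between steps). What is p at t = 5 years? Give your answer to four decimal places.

0.3339

Update rule: p ← p + [c·p·(1−p) − e·p]·Δt with Δt = 1.
step 1: Δp = -0.18546, p = 0.51254
step 2: Δp = -0.07944, p = 0.43310
step 3: Δp = -0.04659, p = 0.38652
step 4: Δp = -0.03082, p = 0.35569
step 5: Δp = -0.02182, p = 0.33387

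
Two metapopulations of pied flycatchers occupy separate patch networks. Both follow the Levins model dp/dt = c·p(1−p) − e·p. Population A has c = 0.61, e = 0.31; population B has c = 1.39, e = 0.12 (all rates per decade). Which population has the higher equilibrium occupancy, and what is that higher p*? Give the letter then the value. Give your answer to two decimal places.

B, 0.91

A: p*_A = 1 − 0.31/0.61 = 0.4918.
B: p*_B = 1 − 0.12/1.39 = 0.9137.
B is higher at 0.9137.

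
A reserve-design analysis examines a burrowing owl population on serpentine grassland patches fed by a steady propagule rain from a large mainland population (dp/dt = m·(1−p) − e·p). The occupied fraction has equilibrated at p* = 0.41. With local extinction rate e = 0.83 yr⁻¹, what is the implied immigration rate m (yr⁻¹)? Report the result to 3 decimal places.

At equilibrium m(1−p*) = e·p*, so m = e·p*/(1−p*).
m = 0.83 × 0.41 / 0.5900 = 0.3403/0.5900 = 0.5768.

0.577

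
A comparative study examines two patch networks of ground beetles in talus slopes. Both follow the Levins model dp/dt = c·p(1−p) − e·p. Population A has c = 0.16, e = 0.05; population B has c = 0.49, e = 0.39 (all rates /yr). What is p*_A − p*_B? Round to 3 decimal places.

0.483

A: p*_A = 1 − 0.05/0.16 = 0.6875.
B: p*_B = 1 − 0.39/0.49 = 0.2041.
p*_A − p*_B = 0.6875 − 0.2041 = 0.4834.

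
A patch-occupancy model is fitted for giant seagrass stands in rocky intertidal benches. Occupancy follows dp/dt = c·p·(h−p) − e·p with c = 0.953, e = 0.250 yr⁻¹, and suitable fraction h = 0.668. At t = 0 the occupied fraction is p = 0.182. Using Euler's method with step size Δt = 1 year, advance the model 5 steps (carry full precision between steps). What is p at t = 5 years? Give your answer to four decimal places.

0.3514

Update rule: p ← p + [c·p·(h−p) − e·p]·Δt with Δt = 1.
t = 1: p = 0.18200 + (+0.03879) = 0.22079
t = 2: p = 0.22079 + (+0.03890) = 0.25970
t = 3: p = 0.25970 + (+0.03613) = 0.29582
t = 4: p = 0.29582 + (+0.03097) = 0.32679
t = 5: p = 0.32679 + (+0.02457) = 0.35136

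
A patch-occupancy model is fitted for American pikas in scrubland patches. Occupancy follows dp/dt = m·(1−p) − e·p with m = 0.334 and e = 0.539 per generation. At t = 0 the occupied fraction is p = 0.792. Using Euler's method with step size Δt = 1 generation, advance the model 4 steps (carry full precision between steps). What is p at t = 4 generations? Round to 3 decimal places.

Update rule: p ← p + [m·(1−p) − e·p]·Δt with Δt = 1.
t = 1: p = 0.79200 + (-0.35742) = 0.43458
t = 2: p = 0.43458 + (-0.04539) = 0.38919
t = 3: p = 0.38919 + (-0.00576) = 0.38343
t = 4: p = 0.38343 + (-0.00073) = 0.38270

0.383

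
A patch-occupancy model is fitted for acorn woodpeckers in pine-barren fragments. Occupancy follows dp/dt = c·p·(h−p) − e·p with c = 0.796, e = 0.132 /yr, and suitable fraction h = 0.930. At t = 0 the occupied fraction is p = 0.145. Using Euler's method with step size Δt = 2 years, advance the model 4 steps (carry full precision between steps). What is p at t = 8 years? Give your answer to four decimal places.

0.7710

Update rule: p ← p + [c·p·(h−p) − e·p]·Δt with Δt = 2.
  1  |  dp/dt·Δt = +0.142929  |  p_1 = 0.287929
  2  |  dp/dt·Δt = +0.218301  |  p_2 = 0.506231
  3  |  dp/dt·Δt = +0.207879  |  p_3 = 0.714110
  4  |  dp/dt·Δt = +0.056913  |  p_4 = 0.771022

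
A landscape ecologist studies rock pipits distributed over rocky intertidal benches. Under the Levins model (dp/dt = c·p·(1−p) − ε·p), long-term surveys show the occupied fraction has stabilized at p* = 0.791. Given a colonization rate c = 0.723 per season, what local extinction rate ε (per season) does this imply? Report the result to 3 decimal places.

At equilibrium c(1−p*) = ε.
ε = 0.723 × (1 − 0.791) = 0.723 × 0.2090 = 0.1511.

0.151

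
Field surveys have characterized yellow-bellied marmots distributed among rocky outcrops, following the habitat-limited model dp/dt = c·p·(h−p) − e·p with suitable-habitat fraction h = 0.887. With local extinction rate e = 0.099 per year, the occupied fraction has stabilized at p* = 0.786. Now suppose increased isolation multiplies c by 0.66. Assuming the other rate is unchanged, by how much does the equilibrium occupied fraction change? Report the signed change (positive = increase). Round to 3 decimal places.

Balance c(h−p*) = e gives c = e/(0.887 − 0.78600) = 0.099/0.10100 = 0.98020.
New p* = 0.887 − e/c = 0.887 − 0.09900/0.64693 = 0.73397.
Δp* = 0.73397 − 0.78600 = -0.05203.

-0.052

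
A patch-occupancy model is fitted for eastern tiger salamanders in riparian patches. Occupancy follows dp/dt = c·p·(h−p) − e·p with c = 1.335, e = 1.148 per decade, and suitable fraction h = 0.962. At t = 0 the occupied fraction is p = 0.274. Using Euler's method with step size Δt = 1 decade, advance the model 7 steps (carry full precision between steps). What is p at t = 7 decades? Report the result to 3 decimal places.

0.127

Update rule: p ← p + [c·p·(h−p) − e·p]·Δt with Δt = 1.
t = 1: p = 0.27400 + (-0.06289) = 0.21111
t = 2: p = 0.21111 + (-0.03073) = 0.18038
t = 3: p = 0.18038 + (-0.01886) = 0.16152
t = 4: p = 0.16152 + (-0.01282) = 0.14871
t = 5: p = 0.14871 + (-0.00926) = 0.13945
t = 6: p = 0.13945 + (-0.00696) = 0.13249
t = 7: p = 0.13249 + (-0.00538) = 0.12711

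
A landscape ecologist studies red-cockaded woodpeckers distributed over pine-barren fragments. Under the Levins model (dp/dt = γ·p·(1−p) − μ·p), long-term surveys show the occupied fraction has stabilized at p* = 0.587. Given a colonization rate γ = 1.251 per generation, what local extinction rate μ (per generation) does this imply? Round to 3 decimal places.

At equilibrium γ(1−p*) = μ.
μ = 1.251 × (1 − 0.587) = 1.251 × 0.4130 = 0.5167.

0.517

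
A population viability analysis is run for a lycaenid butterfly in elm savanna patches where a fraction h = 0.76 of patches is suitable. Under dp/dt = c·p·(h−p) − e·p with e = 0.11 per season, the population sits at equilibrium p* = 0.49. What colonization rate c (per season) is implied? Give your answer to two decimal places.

0.41

At equilibrium c(h−p*) = e, so c = e/(h−p*).
c = 0.11/(0.76 − 0.49) = 0.11/0.2700 = 0.4074.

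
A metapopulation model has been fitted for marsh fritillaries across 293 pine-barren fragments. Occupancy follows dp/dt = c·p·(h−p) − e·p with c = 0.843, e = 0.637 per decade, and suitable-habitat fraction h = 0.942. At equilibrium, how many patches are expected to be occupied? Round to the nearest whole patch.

55

p* = h − e/c = 0.942 − 0.7556 = 0.1864.
Expected occupied patches = N × p* = 293 × 0.1864 = 54.61 ≈ 55.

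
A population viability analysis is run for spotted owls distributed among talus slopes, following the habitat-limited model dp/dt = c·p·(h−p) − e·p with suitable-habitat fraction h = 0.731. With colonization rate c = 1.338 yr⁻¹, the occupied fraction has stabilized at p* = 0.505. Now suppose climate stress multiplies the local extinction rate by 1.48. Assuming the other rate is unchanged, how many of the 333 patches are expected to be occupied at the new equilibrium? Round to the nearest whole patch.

132

Balance c(h−p*) = e gives e = 1.338×(0.731 − 0.50500) = 0.30239.
New p* = 0.731 − e/c = 0.731 − 0.44754/1.33800 = 0.39652.
Expected occupied = 333 × 0.39652 = 132.04 ≈ 132.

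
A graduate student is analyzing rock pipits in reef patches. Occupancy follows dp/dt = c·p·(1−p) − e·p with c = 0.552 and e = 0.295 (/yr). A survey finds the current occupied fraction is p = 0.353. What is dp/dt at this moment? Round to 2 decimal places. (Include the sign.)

Colonization term: c·p·(1−p) = 0.552×0.353×0.6470 = 0.12607.
Extinction term: e·p = 0.10413.
dp/dt = 0.12607 − 0.10413 = 0.02194.

0.02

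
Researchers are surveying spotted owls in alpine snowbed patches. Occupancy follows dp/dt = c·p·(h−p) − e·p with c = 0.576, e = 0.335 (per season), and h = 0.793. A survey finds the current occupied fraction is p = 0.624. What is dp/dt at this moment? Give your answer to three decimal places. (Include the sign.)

-0.148

Colonization term: c·p·(h−p) = 0.576×0.624×0.1690 = 0.06074.
Extinction term: e·p = 0.20904.
dp/dt = 0.06074 − 0.20904 = -0.14830.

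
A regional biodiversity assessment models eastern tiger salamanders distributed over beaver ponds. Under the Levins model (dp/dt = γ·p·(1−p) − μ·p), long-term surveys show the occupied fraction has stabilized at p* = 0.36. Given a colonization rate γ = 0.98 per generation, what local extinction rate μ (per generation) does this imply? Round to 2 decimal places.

At equilibrium γ(1−p*) = μ.
μ = 0.98 × (1 − 0.36) = 0.98 × 0.6400 = 0.6272.

0.63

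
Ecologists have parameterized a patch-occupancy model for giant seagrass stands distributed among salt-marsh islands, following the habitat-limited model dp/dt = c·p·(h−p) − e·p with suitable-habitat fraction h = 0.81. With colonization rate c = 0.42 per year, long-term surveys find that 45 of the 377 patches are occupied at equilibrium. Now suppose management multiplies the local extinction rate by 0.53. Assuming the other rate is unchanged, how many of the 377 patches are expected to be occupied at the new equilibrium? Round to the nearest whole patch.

Observed p* = 45/377 = 0.11936.
Balance c(h−p*) = e gives e = 0.42×(0.81 − 0.11936) = 0.29007.
New p* = 0.81 − e/c = 0.81 − 0.15374/0.42000 = 0.44395.
Expected occupied = 377 × 0.44395 = 167.37 ≈ 167.

167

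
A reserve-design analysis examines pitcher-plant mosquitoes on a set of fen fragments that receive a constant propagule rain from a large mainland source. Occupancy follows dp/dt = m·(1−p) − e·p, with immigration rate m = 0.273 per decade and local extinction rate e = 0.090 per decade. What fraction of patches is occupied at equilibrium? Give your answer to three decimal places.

At equilibrium the propagule rain into empty patches balances local extinction: m(1−p*) = e·p*.
p* = m/(m+e) = 0.273/(0.273+0.090) = 0.273/0.3630 = 0.7521.

0.752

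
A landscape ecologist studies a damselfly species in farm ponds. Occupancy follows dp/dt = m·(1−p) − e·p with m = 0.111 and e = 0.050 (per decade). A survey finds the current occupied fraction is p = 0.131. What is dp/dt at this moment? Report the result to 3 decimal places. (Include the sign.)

Colonization term: m·(1−p) = 0.111×0.8690 = 0.09646.
Extinction term: e·p = 0.00655.
dp/dt = 0.09646 − 0.00655 = 0.08991.

0.090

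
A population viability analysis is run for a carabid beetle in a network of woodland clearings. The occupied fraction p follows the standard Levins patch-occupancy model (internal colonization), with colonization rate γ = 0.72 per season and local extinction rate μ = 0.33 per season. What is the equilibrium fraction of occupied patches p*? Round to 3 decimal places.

0.542

At equilibrium, colonization balances extinction: γ·p*·(1−p*) = μ·p*.
So p* = 1 − μ/γ = 1 − 0.33/0.72 = 1 − 0.4583 = 0.5417.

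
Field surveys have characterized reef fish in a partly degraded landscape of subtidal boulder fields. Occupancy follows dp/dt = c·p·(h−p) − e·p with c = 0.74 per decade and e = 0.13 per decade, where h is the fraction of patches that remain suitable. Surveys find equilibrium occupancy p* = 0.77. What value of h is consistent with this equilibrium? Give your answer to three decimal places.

0.946

At equilibrium c(h−p*) = e, so h = p* + e/c.
h = 0.77 + 0.13/0.74 = 0.77 + 0.1757 = 0.9457.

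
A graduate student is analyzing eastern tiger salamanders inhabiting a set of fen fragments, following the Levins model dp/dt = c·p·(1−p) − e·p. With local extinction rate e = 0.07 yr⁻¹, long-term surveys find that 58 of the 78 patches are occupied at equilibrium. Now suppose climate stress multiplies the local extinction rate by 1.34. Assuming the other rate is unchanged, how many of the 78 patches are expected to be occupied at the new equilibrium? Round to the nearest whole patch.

51

Observed p* = 58/78 = 0.74359.
Balance c(1−p*) = e gives c = e/(1 − 0.74359) = 0.07/0.25641 = 0.27300.
New p* = 1 − e/c = 1 − 0.09380/0.27300 = 0.65641.
Expected occupied = 78 × 0.65641 = 51.20 ≈ 51.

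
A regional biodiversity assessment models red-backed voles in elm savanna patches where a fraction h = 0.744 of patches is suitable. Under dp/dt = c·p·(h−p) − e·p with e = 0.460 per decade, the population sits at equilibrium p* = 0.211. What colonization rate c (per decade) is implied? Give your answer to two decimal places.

At equilibrium c(h−p*) = e, so c = e/(h−p*).
c = 0.460/(0.744 − 0.211) = 0.460/0.5330 = 0.8630.

0.86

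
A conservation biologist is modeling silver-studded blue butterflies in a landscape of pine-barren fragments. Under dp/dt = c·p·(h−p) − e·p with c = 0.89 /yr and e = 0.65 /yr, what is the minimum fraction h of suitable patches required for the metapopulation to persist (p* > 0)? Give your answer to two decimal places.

0.73

p* = h − e/c is positive only when h > e/c.
h_min = e/c = 0.65/0.89 = 0.7303.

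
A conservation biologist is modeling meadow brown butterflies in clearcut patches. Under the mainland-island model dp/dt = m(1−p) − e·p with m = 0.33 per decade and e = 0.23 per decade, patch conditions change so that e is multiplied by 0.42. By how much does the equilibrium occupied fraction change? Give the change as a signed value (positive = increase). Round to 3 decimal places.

0.184

Before: p* = 0.33/(0.33+0.23) = 0.5893.
After: m = 0.33, e = 0.0966; p* = 0.33/0.4266 = 0.7736.
Δp* = 0.7736 − 0.5893 = +0.1843.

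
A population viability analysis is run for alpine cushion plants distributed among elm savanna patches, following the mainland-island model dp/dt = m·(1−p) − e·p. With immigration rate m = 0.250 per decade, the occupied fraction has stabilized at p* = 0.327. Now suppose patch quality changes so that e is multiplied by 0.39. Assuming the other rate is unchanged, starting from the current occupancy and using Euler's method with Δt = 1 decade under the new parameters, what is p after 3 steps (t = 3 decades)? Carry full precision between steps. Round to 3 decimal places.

Balance m(1−p*) = e·p* gives e = m(1−p*)/p* = 0.250×0.67300/0.32700 = 0.51453.
Starting from p₀ = 0.32700; update p ← p + (dp/dt)·Δt with the new parameters.
  1  |  dp/dt·Δt = +0.102633  |  p_1 = 0.429633
  2  |  dp/dt·Δt = +0.056380  |  p_2 = 0.486012
  3  |  dp/dt·Δt = +0.030971  |  p_3 = 0.516983

0.517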